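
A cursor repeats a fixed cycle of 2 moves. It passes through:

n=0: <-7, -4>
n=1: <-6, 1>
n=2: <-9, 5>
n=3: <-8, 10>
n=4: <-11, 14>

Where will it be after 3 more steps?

<-12, 28>

The moves between consecutive positions are <+1, +5>, <-3, +4>, <+1, +5>, <-3, +4>; they repeat the 2-cycle [<+1, +5>, <-3, +4>].
step 5: apply <+1, +5> → <-10, 19>
step 6: apply <-3, +4> → <-13, 23>
step 7: apply <+1, +5> → <-12, 28>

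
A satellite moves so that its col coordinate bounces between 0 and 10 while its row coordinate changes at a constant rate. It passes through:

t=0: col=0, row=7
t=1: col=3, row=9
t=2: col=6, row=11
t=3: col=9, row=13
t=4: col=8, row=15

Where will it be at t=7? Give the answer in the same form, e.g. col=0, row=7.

col=1, row=21

The col coordinate travels 3 per step and bounces off the walls at 0 and 10.
  step 5: 8 → 5
  step 6: 5 → 2
  step 7: 2 → 1
The row coordinate changes by +2 each step: at step 7 it is 21.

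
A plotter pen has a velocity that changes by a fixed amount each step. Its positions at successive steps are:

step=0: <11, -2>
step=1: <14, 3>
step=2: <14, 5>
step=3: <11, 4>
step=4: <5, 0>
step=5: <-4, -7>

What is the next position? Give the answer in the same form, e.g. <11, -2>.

<-16, -17>

Taking differences between consecutive positions: <+3, +5>, <+0, +2>, <-3, -1>, <-6, -4>, <-9, -7>. These grow by <-3, -3> each step.
step 6: <-4, -7> + <-12, -10> → <-16, -17>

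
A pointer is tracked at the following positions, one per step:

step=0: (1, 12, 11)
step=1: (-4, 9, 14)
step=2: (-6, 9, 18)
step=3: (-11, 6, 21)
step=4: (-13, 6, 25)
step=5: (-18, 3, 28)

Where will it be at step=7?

Differencing gives (-5, -3, +3), (-2, +0, +4), (-5, -3, +3), (-2, +0, +4), (-5, -3, +3). This is the pattern (-5, -3, +3), (-2, +0, +4) repeated.
step 6: apply (-2, +0, +4) → (-20, 3, 32)
step 7: apply (-5, -3, +3) → (-25, 0, 35)

(-25, 0, 35)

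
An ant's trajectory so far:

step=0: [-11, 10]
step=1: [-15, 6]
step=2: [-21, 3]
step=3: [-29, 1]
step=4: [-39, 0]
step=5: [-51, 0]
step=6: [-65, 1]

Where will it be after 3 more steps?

Taking differences between consecutive positions: [-4, -4], [-6, -3], [-8, -2], [-10, -1], [-12, +0], [-14, +1]. These grow by [-2, +1] each step.
step 7: [-65, 1] + [-16, +2] → [-81, 3]
step 8: [-81, 3] + [-18, +3] → [-99, 6]
step 9: [-99, 6] + [-20, +4] → [-119, 10]

[-119, 10]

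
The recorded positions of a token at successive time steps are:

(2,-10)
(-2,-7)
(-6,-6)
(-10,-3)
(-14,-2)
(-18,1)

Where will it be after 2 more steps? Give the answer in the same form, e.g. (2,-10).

(-26,5)

Step-to-step displacements: (-4,+3), (-4,+1), (-4,+3), (-4,+1), (-4,+3) — a repeating cycle of length 2.
step 6: apply (-4,+1) → (-22,2)
step 7: apply (-4,+3) → (-26,5)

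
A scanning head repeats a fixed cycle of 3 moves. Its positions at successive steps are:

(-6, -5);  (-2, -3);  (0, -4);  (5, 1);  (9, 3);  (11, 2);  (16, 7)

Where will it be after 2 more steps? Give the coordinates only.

Step-to-step displacements: (+4, +2), (+2, -1), (+5, +5), (+4, +2), (+2, -1), (+5, +5) — a repeating cycle of length 3.
step 7: apply (+4, +2) → (20, 9)
step 8: apply (+2, -1) → (22, 8)

(22, 8)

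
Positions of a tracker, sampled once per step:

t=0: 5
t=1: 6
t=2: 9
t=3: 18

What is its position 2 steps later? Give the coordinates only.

The jumps are +1, +3, +9 — a geometric progression with ratio 3.
step 4: 18 + 27 → 45
step 5: 45 + 81 → 126

126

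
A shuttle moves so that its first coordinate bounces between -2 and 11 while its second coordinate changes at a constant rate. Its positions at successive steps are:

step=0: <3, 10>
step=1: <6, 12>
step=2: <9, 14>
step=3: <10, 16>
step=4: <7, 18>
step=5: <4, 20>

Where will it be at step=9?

<4, 28>

The first coordinate travels 3 per step and bounces off the walls at -2 and 11.
  step 6: 4 → 1
  step 7: 1 → -2
  step 8: -2 → 1
  step 9: 1 → 4
The second coordinate changes by +2 each step: at step 9 it is 28.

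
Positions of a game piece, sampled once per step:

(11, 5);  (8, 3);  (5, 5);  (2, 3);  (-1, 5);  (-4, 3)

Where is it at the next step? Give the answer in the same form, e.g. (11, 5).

(-7, 5)

The first coordinate changes by -3 each step, so at step 6 it is 11 + 6·(-3) = -7.
The second coordinate repeats the cycle [5, 3] with period 2; step 6 mod 2 = 0, giving 5.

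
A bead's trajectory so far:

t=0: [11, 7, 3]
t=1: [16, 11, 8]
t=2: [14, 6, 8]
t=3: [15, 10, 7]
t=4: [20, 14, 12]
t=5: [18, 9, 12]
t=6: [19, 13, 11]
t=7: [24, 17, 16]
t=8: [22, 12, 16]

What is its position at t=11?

[26, 15, 20]

Step-to-step displacements: [+5, +4, +5], [-2, -5, +0], [+1, +4, -1], [+5, +4, +5], [-2, -5, +0], [+1, +4, -1], [+5, +4, +5], [-2, -5, +0] — a repeating cycle of length 3.
step 9: apply [+1, +4, -1] → [23, 16, 15]
step 10: apply [+5, +4, +5] → [28, 20, 20]
step 11: apply [-2, -5, +0] → [26, 15, 20]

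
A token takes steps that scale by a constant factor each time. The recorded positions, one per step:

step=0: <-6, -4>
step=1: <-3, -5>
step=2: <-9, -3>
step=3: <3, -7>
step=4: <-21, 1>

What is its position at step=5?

Step-to-step displacements: <+3, -1>, <-6, +2>, <+12, -4>, <-24, +8>; each is -2× the previous.
step 5: <-21, 1> + <+48, -16> → <27, -15>

<27, -15>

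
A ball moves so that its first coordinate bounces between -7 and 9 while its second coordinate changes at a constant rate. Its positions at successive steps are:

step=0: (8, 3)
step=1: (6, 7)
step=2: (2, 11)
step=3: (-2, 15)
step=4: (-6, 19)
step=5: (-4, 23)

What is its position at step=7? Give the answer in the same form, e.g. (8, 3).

The first coordinate reflects between -7 and 9, moving 4 per step.
  step 6: -4 → 0
  step 7: 0 → 4
The second coordinate changes by +4 each step: at step 7 it is 31.

(4, 31)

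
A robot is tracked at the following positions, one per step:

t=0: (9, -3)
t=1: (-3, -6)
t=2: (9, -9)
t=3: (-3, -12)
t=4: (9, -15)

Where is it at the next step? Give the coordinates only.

The first coordinate repeats the cycle [9, -3] with period 2; step 5 mod 2 = 1, giving -3.
The second coordinate changes by -3 each step, so at step 5 it is -3 + 5·(-3) = -18.

(-3, -18)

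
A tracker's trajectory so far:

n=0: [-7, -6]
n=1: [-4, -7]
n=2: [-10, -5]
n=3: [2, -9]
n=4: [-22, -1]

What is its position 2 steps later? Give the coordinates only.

[-70, 15]

Consecutive displacements [+3, -1], [-6, +2], [+12, -4], [-24, +8] scale by a factor of -2 each step.
step 5: [-22, -1] + [+48, -16] → [26, -17]
step 6: [26, -17] + [-96, +32] → [-70, 15]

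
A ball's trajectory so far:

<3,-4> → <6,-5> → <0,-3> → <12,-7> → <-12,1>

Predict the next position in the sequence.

<36,-15>

Consecutive displacements <+3,-1>, <-6,+2>, <+12,-4>, <-24,+8> scale by a factor of -2 each step.
step 5: <-12,1> + <+48,-16> → <36,-15>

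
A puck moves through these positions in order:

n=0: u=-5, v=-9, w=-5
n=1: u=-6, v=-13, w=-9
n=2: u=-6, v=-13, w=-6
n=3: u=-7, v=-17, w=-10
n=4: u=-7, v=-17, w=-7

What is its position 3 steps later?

u=-9, v=-25, w=-12

The moves between consecutive positions are (-1, -4, -4), (+0, +0, +3), (-1, -4, -4), (+0, +0, +3); they repeat the 2-cycle [(-1, -4, -4), (+0, +0, +3)].
step 5: apply (-1, -4, -4) → u=-8, v=-21, w=-11
step 6: apply (+0, +0, +3) → u=-8, v=-21, w=-8
step 7: apply (-1, -4, -4) → u=-9, v=-25, w=-12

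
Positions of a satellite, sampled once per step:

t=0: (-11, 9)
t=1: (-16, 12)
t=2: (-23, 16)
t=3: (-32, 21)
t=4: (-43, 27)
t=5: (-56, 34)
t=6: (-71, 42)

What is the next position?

First differences are (-5, +3), (-7, +4), (-9, +5), (-11, +6), (-13, +7), (-15, +8); their common second difference is (-2, +1) (constant acceleration).
step 7: (-71, 42) + (-17, +9) → (-88, 51)

(-88, 51)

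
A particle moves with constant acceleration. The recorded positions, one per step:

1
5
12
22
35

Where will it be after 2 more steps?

Successive displacements: +4, +7, +10, +13 — each changes by +3.
step 5: 35 + 16 → 51
step 6: 51 + 19 → 70

70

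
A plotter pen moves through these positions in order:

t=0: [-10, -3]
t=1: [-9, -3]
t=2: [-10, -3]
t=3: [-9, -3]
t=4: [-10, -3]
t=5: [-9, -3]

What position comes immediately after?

[-10, -3]

Step-to-step displacements: [+1, +0], [-1, +0], [+1, +0], [-1, +0], [+1, +0] — a repeating cycle of length 2.
step 6: apply [-1, +0] → [-10, -3]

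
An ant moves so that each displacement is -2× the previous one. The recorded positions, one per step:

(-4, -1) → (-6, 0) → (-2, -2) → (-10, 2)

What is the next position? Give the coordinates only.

(6, -6)

Step-to-step displacements: (-2, +1), (+4, -2), (-8, +4); each is -2× the previous.
step 4: (-10, 2) + (+16, -8) → (6, -6)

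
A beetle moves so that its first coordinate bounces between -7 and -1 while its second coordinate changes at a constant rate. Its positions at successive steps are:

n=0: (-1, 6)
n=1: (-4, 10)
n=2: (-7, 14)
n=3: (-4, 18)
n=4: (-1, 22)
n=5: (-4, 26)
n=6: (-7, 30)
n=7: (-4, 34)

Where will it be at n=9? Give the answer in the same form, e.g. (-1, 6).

The first coordinate reflects between -7 and -1, moving 3 per step.
  step 8: -4 → -1
  step 9: -1 → -4
The second coordinate changes by +4 each step: at step 9 it is 42.

(-4, 42)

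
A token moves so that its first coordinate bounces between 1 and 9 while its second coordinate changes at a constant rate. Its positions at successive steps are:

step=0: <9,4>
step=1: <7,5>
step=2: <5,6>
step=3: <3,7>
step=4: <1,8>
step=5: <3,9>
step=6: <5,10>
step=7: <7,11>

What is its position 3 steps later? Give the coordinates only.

The first coordinate reflects between 1 and 9, moving 2 per step.
  step 8: 7 → 9
  step 9: 9 → 7
  step 10: 7 → 5
The second coordinate changes by +1 each step: at step 10 it is 14.

<5,14>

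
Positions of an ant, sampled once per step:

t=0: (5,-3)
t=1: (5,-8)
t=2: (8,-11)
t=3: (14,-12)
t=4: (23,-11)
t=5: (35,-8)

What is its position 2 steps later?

First differences are (+0,-5), (+3,-3), (+6,-1), (+9,+1), (+12,+3); their common second difference is (+3,+2) (constant acceleration).
step 6: (35,-8) + (+15,+5) → (50,-3)
step 7: (50,-3) + (+18,+7) → (68,4)

(68,4)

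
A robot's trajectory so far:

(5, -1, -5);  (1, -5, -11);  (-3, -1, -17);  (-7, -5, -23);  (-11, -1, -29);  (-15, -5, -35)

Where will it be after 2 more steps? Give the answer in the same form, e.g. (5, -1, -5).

The first coordinate changes by -4 each step, so at step 7 it is 5 + 7·(-4) = -23.
The second coordinate repeats the cycle [-1, -5] with period 2; step 7 mod 2 = 1, giving -5.
The third coordinate changes by -6 each step, so at step 7 it is -5 + 7·(-6) = -47.

(-23, -5, -47)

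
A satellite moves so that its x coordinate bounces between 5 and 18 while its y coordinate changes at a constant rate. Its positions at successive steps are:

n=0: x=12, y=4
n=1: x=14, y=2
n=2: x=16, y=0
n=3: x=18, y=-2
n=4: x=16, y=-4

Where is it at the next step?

x=14, y=-6

The x coordinate travels 2 per step and bounces off the walls at 5 and 18.
  step 5: 16 → 14
The y coordinate changes by -2 each step: at step 5 it is -6.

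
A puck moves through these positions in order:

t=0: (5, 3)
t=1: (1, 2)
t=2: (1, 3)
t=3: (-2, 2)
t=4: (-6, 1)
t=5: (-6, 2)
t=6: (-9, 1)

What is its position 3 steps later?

(-16, 0)

Step-to-step displacements: (-4, -1), (+0, +1), (-3, -1), (-4, -1), (+0, +1), (-3, -1) — a repeating cycle of length 3.
step 7: apply (-4, -1) → (-13, 0)
step 8: apply (+0, +1) → (-13, 1)
step 9: apply (-3, -1) → (-16, 0)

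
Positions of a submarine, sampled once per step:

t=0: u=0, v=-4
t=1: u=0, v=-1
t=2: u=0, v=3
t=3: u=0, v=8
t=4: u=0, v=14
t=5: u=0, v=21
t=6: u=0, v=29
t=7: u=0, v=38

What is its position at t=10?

u=0, v=71

Successive displacements: (+0, +3), (+0, +4), (+0, +5), (+0, +6), (+0, +7), (+0, +8), (+0, +9) — each changes by (+0, +1).
step 8: u=0, v=38 + (+0, +10) → u=0, v=48
step 9: u=0, v=48 + (+0, +11) → u=0, v=59
step 10: u=0, v=59 + (+0, +12) → u=0, v=71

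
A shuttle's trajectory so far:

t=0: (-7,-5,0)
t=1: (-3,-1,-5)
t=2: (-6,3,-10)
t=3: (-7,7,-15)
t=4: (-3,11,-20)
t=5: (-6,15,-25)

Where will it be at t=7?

First: cycles through -7, -3, -6 every 3 steps. Step 7 lands at position 1 of the cycle → -3.
Second: linear, +4 per step → 23 at step 7.
Third: linear, -5 per step → -35 at step 7.

(-3,23,-35)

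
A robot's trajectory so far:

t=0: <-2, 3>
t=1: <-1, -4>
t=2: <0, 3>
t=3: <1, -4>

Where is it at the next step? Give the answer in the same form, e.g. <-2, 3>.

<2, 3>

First: linear, +1 per step → 2 at step 4.
Second: cycles through 3, -4 every 2 steps. Step 4 lands at position 0 of the cycle → 3.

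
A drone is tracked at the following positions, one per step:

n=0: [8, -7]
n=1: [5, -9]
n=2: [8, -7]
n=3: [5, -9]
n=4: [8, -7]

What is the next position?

[5, -9]

Consecutive displacements [-3, -2], [+3, +2], [-3, -2], [+3, +2] scale by a factor of -1 each step.
step 5: [8, -7] + [-3, -2] → [5, -9]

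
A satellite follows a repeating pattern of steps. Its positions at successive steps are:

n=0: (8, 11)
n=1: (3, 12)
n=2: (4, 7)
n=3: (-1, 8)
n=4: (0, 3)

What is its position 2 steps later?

Differencing gives (-5, +1), (+1, -5), (-5, +1), (+1, -5). This is the pattern (-5, +1), (+1, -5) repeated.
step 5: apply (-5, +1) → (-5, 4)
step 6: apply (+1, -5) → (-4, -1)

(-4, -1)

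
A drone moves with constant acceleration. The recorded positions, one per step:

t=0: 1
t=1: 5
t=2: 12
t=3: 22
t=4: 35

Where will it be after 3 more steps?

First differences are +4, +7, +10, +13; their common second difference is +3 (constant acceleration).
step 5: 35 + 16 → 51
step 6: 51 + 19 → 70
step 7: 70 + 22 → 92

92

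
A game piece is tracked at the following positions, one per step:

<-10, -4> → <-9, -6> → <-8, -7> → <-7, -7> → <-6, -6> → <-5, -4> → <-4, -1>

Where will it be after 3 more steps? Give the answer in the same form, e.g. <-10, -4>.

<-1, 14>

First differences are <+1, -2>, <+1, -1>, <+1, +0>, <+1, +1>, <+1, +2>, <+1, +3>; their common second difference is <+0, +1> (constant acceleration).
step 7: <-4, -1> + <+1, +4> → <-3, 3>
step 8: <-3, 3> + <+1, +5> → <-2, 8>
step 9: <-2, 8> + <+1, +6> → <-1, 14>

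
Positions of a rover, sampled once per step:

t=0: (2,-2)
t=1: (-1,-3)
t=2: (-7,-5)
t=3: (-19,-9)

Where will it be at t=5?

(-91,-33)

Step-to-step displacements: (-3,-1), (-6,-2), (-12,-4); each is 2× the previous.
step 4: (-19,-9) + (-24,-8) → (-43,-17)
step 5: (-43,-17) + (-48,-16) → (-91,-33)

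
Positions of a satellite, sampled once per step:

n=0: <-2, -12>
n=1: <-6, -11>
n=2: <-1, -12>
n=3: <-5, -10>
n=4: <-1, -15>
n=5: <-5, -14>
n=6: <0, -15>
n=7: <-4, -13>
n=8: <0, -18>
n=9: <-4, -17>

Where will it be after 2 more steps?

The moves between consecutive positions are <-4, +1>, <+5, -1>, <-4, +2>, <+4, -5>, <-4, +1>, <+5, -1>, <-4, +2>, <+4, -5>, <-4, +1>; they repeat the 4-cycle [<-4, +1>, <+5, -1>, <-4, +2>, <+4, -5>].
step 10: apply <+5, -1> → <1, -18>
step 11: apply <-4, +2> → <-3, -16>

<-3, -16>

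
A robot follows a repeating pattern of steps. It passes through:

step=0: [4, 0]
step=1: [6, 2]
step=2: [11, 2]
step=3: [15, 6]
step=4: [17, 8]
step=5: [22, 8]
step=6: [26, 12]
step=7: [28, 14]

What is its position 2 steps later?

[37, 18]

The moves between consecutive positions are [+2, +2], [+5, +0], [+4, +4], [+2, +2], [+5, +0], [+4, +4], [+2, +2]; they repeat the 3-cycle [[+2, +2], [+5, +0], [+4, +4]].
step 8: apply [+5, +0] → [33, 14]
step 9: apply [+4, +4] → [37, 18]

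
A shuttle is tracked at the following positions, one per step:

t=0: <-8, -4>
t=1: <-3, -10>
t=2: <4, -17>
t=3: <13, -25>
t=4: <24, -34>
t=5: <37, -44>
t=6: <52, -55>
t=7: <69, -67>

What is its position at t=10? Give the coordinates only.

<132, -109>

Successive displacements: <+5, -6>, <+7, -7>, <+9, -8>, <+11, -9>, <+13, -10>, <+15, -11>, <+17, -12> — each changes by <+2, -1>.
step 8: <69, -67> + <+19, -13> → <88, -80>
step 9: <88, -80> + <+21, -14> → <109, -94>
step 10: <109, -94> + <+23, -15> → <132, -109>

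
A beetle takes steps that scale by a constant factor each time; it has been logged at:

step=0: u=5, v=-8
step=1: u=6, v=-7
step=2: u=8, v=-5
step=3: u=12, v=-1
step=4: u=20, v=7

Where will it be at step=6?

u=68, v=55

The jumps are (+1, +1), (+2, +2), (+4, +4), (+8, +8) — a geometric progression with ratio 2.
step 5: u=20, v=7 + (+16, +16) → u=36, v=23
step 6: u=36, v=23 + (+32, +32) → u=68, v=55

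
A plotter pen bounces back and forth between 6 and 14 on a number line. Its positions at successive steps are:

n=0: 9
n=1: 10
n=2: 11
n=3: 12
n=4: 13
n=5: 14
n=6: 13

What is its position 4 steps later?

9

The value travels 1 per step and bounces off the walls at 6 and 14.
  step 7: 13 → 12
  step 8: 12 → 11
  step 9: 11 → 10
  step 10: 10 → 9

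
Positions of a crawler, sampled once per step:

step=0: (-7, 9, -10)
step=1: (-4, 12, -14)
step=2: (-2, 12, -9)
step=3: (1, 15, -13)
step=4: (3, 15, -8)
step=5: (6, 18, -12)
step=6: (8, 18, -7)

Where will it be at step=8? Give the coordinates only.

(13, 21, -6)

The moves between consecutive positions are (+3, +3, -4), (+2, +0, +5), (+3, +3, -4), (+2, +0, +5), (+3, +3, -4), (+2, +0, +5); they repeat the 2-cycle [(+3, +3, -4), (+2, +0, +5)].
step 7: apply (+3, +3, -4) → (11, 21, -11)
step 8: apply (+2, +0, +5) → (13, 21, -6)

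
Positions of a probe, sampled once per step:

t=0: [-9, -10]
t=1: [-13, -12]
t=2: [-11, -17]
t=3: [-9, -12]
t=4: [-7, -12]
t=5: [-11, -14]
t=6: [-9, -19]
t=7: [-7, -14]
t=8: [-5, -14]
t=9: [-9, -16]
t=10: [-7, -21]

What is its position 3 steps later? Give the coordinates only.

Differencing gives [-4, -2], [+2, -5], [+2, +5], [+2, +0], [-4, -2], [+2, -5], [+2, +5], [+2, +0], [-4, -2], [+2, -5]. This is the pattern [-4, -2], [+2, -5], [+2, +5], [+2, +0] repeated.
step 11: apply [+2, +5] → [-5, -16]
step 12: apply [+2, +0] → [-3, -16]
step 13: apply [-4, -2] → [-7, -18]

[-7, -18]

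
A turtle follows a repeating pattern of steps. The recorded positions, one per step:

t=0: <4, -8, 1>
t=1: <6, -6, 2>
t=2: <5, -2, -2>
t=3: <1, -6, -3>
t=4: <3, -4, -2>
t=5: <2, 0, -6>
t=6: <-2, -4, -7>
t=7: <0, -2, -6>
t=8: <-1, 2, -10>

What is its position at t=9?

Differencing gives <+2, +2, +1>, <-1, +4, -4>, <-4, -4, -1>, <+2, +2, +1>, <-1, +4, -4>, <-4, -4, -1>, <+2, +2, +1>, <-1, +4, -4>. This is the pattern <+2, +2, +1>, <-1, +4, -4>, <-4, -4, -1> repeated.
step 9: apply <-4, -4, -1> → <-5, -2, -11>

<-5, -2, -11>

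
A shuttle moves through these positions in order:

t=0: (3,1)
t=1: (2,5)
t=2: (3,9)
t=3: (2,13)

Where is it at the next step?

(3,17)

The first coordinate repeats the cycle [3, 2] with period 2; step 4 mod 2 = 0, giving 3.
The second coordinate changes by +4 each step, so at step 4 it is 1 + 4·(4) = 17.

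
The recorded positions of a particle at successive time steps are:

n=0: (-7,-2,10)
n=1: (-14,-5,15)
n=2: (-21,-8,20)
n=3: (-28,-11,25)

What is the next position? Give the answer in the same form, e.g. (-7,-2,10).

(-35,-14,30)

The position changes by (-7,-3,+5) every step.
step 4: (-28,-11,25) + (-7,-3,+5) → (-35,-14,30)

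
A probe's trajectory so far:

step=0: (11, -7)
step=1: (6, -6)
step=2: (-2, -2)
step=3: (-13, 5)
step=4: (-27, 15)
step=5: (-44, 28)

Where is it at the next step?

(-64, 44)

Taking differences between consecutive positions: (-5, +1), (-8, +4), (-11, +7), (-14, +10), (-17, +13). These grow by (-3, +3) each step.
step 6: (-44, 28) + (-20, +16) → (-64, 44)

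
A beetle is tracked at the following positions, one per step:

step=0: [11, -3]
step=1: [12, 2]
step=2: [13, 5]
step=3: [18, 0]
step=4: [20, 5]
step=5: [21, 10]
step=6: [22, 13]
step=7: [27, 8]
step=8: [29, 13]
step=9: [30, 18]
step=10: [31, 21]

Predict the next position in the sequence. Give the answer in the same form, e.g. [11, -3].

[36, 16]

The moves between consecutive positions are [+1, +5], [+1, +3], [+5, -5], [+2, +5], [+1, +5], [+1, +3], [+5, -5], [+2, +5], [+1, +5], [+1, +3]; they repeat the 4-cycle [[+1, +5], [+1, +3], [+5, -5], [+2, +5]].
step 11: apply [+5, -5] → [36, 16]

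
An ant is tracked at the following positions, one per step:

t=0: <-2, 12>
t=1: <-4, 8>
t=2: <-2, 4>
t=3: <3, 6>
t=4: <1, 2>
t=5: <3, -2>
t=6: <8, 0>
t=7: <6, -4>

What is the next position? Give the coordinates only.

<8, -8>

Differencing gives <-2, -4>, <+2, -4>, <+5, +2>, <-2, -4>, <+2, -4>, <+5, +2>, <-2, -4>. This is the pattern <-2, -4>, <+2, -4>, <+5, +2> repeated.
step 8: apply <+2, -4> → <8, -8>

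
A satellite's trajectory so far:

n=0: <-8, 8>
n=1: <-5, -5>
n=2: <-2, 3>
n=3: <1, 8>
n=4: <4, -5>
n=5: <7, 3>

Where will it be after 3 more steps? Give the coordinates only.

<16, 3>

First: linear, +3 per step → 16 at step 8.
Second: cycles through 8, -5, 3 every 3 steps. Step 8 lands at position 2 of the cycle → 3.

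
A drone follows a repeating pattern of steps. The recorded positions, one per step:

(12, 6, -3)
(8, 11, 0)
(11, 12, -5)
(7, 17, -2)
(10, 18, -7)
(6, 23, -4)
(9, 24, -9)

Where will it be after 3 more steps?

Differencing gives (-4, +5, +3), (+3, +1, -5), (-4, +5, +3), (+3, +1, -5), (-4, +5, +3), (+3, +1, -5). This is the pattern (-4, +5, +3), (+3, +1, -5) repeated.
step 7: apply (-4, +5, +3) → (5, 29, -6)
step 8: apply (+3, +1, -5) → (8, 30, -11)
step 9: apply (-4, +5, +3) → (4, 35, -8)

(4, 35, -8)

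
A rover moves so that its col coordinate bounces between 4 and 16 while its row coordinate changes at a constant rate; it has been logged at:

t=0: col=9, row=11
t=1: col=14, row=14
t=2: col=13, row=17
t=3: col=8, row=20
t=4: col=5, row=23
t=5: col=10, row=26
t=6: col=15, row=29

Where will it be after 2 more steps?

The col coordinate reflects between 4 and 16, moving 5 per step.
  step 7: 15 → 12
  step 8: 12 → 7
The row coordinate changes by +3 each step: at step 8 it is 35.

col=7, row=35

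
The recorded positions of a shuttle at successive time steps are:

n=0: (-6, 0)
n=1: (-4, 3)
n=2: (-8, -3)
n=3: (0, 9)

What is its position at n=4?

The jumps are (+2, +3), (-4, -6), (+8, +12) — a geometric progression with ratio -2.
step 4: (0, 9) + (-16, -24) → (-16, -15)

(-16, -15)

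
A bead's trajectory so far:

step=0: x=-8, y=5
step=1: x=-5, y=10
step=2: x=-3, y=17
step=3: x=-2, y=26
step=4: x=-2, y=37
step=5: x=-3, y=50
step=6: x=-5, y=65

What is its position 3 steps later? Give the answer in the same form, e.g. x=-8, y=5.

x=-17, y=122

Taking differences between consecutive positions: (+3,+5), (+2,+7), (+1,+9), (+0,+11), (-1,+13), (-2,+15). These grow by (-1,+2) each step.
step 7: x=-5, y=65 + (-3,+17) → x=-8, y=82
step 8: x=-8, y=82 + (-4,+19) → x=-12, y=101
step 9: x=-12, y=101 + (-5,+21) → x=-17, y=122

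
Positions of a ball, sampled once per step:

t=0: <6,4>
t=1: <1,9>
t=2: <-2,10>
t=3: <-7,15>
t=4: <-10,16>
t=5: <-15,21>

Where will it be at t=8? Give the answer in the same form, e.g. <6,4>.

<-26,28>

Step-to-step displacements: <-5,+5>, <-3,+1>, <-5,+5>, <-3,+1>, <-5,+5> — a repeating cycle of length 2.
step 6: apply <-3,+1> → <-18,22>
step 7: apply <-5,+5> → <-23,27>
step 8: apply <-3,+1> → <-26,28>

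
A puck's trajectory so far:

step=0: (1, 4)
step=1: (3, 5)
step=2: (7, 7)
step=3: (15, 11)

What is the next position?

The jumps are (+2, +1), (+4, +2), (+8, +4) — a geometric progression with ratio 2.
step 4: (15, 11) + (+16, +8) → (31, 19)

(31, 19)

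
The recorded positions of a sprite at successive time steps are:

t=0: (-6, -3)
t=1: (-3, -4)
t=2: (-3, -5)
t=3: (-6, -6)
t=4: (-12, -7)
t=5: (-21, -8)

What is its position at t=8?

First differences are (+3, -1), (+0, -1), (-3, -1), (-6, -1), (-9, -1); their common second difference is (-3, +0) (constant acceleration).
step 6: (-21, -8) + (-12, -1) → (-33, -9)
step 7: (-33, -9) + (-15, -1) → (-48, -10)
step 8: (-48, -10) + (-18, -1) → (-66, -11)

(-66, -11)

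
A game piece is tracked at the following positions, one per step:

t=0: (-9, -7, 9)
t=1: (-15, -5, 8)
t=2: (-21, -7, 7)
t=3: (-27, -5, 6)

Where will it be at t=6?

(-45, -7, 3)

First: linear, -6 per step → -45 at step 6.
Second: cycles through -7, -5 every 2 steps. Step 6 lands at position 0 of the cycle → -7.
Third: linear, -1 per step → 3 at step 6.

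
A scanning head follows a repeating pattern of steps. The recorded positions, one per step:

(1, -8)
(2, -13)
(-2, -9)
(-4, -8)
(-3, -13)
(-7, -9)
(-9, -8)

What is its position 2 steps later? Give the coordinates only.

Step-to-step displacements: (+1, -5), (-4, +4), (-2, +1), (+1, -5), (-4, +4), (-2, +1) — a repeating cycle of length 3.
step 7: apply (+1, -5) → (-8, -13)
step 8: apply (-4, +4) → (-12, -9)

(-12, -9)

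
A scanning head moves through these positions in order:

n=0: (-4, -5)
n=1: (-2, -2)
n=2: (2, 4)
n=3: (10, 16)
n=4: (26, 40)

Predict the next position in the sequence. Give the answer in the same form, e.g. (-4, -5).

Consecutive displacements (+2, +3), (+4, +6), (+8, +12), (+16, +24) scale by a factor of 2 each step.
step 5: (26, 40) + (+32, +48) → (58, 88)

(58, 88)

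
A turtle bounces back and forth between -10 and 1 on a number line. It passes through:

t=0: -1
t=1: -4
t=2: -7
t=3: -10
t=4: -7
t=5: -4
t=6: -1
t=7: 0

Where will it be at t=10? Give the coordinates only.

-9

The value reflects between -10 and 1, moving 3 per step.
  step 8: 0 → -3
  step 9: -3 → -6
  step 10: -6 → -9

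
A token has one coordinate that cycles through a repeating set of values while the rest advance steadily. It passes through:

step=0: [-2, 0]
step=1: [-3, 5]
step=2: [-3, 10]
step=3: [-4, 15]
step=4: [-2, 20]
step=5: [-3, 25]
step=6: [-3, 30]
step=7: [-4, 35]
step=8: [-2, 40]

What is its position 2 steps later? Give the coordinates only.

First: cycles through -2, -3, -3, -4 every 4 steps. Step 10 lands at position 2 of the cycle → -3.
Second: linear, +5 per step → 50 at step 10.

[-3, 50]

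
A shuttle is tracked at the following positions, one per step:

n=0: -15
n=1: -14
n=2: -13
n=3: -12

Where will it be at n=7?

Constant displacement of +1 per step.
step 4: -12 + 1 → -11
step 5: -11 + 1 → -10
step 6: -10 + 1 → -9
step 7: -9 + 1 → -8

-8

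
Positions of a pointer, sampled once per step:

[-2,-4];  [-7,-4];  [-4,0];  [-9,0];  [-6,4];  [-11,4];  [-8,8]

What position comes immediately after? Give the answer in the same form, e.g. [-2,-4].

[-13,8]

Step-to-step displacements: [-5,+0], [+3,+4], [-5,+0], [+3,+4], [-5,+0], [+3,+4] — a repeating cycle of length 2.
step 7: apply [-5,+0] → [-13,8]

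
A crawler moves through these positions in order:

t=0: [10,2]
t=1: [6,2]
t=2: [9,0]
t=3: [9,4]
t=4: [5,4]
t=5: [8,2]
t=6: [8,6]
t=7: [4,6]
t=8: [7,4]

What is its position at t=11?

Step-to-step displacements: [-4,+0], [+3,-2], [+0,+4], [-4,+0], [+3,-2], [+0,+4], [-4,+0], [+3,-2] — a repeating cycle of length 3.
step 9: apply [+0,+4] → [7,8]
step 10: apply [-4,+0] → [3,8]
step 11: apply [+3,-2] → [6,6]

[6,6]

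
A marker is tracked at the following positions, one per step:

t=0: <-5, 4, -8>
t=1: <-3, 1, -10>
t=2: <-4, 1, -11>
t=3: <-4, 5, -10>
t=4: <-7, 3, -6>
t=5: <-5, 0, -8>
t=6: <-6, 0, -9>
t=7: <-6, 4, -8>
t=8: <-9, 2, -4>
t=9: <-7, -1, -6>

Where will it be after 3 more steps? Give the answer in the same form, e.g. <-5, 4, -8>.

The moves between consecutive positions are <+2, -3, -2>, <-1, +0, -1>, <+0, +4, +1>, <-3, -2, +4>, <+2, -3, -2>, <-1, +0, -1>, <+0, +4, +1>, <-3, -2, +4>, <+2, -3, -2>; they repeat the 4-cycle [<+2, -3, -2>, <-1, +0, -1>, <+0, +4, +1>, <-3, -2, +4>].
step 10: apply <-1, +0, -1> → <-8, -1, -7>
step 11: apply <+0, +4, +1> → <-8, 3, -6>
step 12: apply <-3, -2, +4> → <-11, 1, -2>

<-11, 1, -2>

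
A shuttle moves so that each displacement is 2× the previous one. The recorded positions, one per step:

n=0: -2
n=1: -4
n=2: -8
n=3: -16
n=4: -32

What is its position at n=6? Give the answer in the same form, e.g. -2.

Consecutive displacements -2, -4, -8, -16 scale by a factor of 2 each step.
step 5: -32 − 32 → -64
step 6: -64 − 64 → -128

-128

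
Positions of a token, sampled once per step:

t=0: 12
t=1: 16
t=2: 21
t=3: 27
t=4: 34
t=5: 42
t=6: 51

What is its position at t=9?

84

Successive displacements: +4, +5, +6, +7, +8, +9 — each changes by +1.
step 7: 51 + 10 → 61
step 8: 61 + 11 → 72
step 9: 72 + 12 → 84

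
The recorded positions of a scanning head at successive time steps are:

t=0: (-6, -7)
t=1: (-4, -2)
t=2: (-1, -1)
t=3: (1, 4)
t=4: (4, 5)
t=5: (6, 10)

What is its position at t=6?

The moves between consecutive positions are (+2, +5), (+3, +1), (+2, +5), (+3, +1), (+2, +5); they repeat the 2-cycle [(+2, +5), (+3, +1)].
step 6: apply (+3, +1) → (9, 11)

(9, 11)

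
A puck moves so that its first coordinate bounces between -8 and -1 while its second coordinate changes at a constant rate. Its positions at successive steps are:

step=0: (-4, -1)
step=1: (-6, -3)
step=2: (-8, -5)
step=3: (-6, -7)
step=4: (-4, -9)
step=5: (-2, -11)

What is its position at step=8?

(-6, -17)

The first coordinate travels 2 per step and bounces off the walls at -8 and -1.
  step 6: -2 → -2
  step 7: -2 → -4
  step 8: -4 → -6
The second coordinate changes by -2 each step: at step 8 it is -17.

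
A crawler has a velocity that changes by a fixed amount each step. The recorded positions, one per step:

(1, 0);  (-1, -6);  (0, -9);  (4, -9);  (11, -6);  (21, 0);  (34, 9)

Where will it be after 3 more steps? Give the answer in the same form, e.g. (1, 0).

Successive displacements: (-2, -6), (+1, -3), (+4, +0), (+7, +3), (+10, +6), (+13, +9) — each changes by (+3, +3).
step 7: (34, 9) + (+16, +12) → (50, 21)
step 8: (50, 21) + (+19, +15) → (69, 36)
step 9: (69, 36) + (+22, +18) → (91, 54)

(91, 54)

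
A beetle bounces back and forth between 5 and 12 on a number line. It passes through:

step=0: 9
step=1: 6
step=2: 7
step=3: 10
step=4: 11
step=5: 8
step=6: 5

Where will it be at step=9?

10

The value reflects between 5 and 12, moving 3 per step.
  step 7: 5 → 8
  step 8: 8 → 11
  step 9: 11 → 10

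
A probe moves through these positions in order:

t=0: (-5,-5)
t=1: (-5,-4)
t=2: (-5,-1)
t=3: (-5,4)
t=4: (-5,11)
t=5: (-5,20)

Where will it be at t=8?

Successive displacements: (+0,+1), (+0,+3), (+0,+5), (+0,+7), (+0,+9) — each changes by (+0,+2).
step 6: (-5,20) + (+0,+11) → (-5,31)
step 7: (-5,31) + (+0,+13) → (-5,44)
step 8: (-5,44) + (+0,+15) → (-5,59)

(-5,59)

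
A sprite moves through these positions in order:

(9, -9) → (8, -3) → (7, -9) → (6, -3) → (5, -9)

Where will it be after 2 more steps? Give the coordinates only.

(3, -9)

The first coordinate changes by -1 each step, so at step 6 it is 9 + 6·(-1) = 3.
The second coordinate repeats the cycle [-9, -3] with period 2; step 6 mod 2 = 0, giving -9.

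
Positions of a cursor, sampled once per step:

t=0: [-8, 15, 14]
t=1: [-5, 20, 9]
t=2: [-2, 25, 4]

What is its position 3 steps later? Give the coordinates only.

The position changes by [+3, +5, -5] every step.
step 3: [-2, 25, 4] + [+3, +5, -5] → [1, 30, -1]
step 4: [1, 30, -1] + [+3, +5, -5] → [4, 35, -6]
step 5: [4, 35, -6] + [+3, +5, -5] → [7, 40, -11]

[7, 40, -11]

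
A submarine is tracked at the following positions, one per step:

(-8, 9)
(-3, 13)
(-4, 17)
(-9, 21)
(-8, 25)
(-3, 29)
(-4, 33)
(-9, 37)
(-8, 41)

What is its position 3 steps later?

(-9, 53)

The first coordinate repeats the cycle [-8, -3, -4, -9] with period 4; step 11 mod 4 = 3, giving -9.
The second coordinate changes by +4 each step, so at step 11 it is 9 + 11·(4) = 53.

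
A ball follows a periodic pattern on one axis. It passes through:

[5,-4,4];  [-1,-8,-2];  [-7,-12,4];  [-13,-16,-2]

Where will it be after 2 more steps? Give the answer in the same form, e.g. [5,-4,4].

The first coordinate changes by -6 each step, so at step 5 it is 5 + 5·(-6) = -25.
The second coordinate changes by -4 each step, so at step 5 it is -4 + 5·(-4) = -24.
The third coordinate repeats the cycle [4, -2] with period 2; step 5 mod 2 = 1, giving -2.

[-25,-24,-2]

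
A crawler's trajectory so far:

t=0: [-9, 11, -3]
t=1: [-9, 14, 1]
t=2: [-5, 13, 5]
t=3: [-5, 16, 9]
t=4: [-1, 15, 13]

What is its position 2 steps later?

Differencing gives [+0, +3, +4], [+4, -1, +4], [+0, +3, +4], [+4, -1, +4]. This is the pattern [+0, +3, +4], [+4, -1, +4] repeated.
step 5: apply [+0, +3, +4] → [-1, 18, 17]
step 6: apply [+4, -1, +4] → [3, 17, 21]

[3, 17, 21]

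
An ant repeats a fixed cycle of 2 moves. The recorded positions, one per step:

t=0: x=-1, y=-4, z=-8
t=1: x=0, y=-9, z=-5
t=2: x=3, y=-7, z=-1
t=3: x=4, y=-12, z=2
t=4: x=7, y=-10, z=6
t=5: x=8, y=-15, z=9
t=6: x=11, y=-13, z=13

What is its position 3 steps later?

x=16, y=-21, z=23

Differencing gives (+1, -5, +3), (+3, +2, +4), (+1, -5, +3), (+3, +2, +4), (+1, -5, +3), (+3, +2, +4). This is the pattern (+1, -5, +3), (+3, +2, +4) repeated.
step 7: apply (+1, -5, +3) → x=12, y=-18, z=16
step 8: apply (+3, +2, +4) → x=15, y=-16, z=20
step 9: apply (+1, -5, +3) → x=16, y=-21, z=23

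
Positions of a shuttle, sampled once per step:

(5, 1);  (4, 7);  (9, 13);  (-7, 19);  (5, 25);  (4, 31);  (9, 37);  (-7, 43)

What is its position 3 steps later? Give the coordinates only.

(9, 61)

The first coordinate repeats the cycle [5, 4, 9, -7] with period 4; step 10 mod 4 = 2, giving 9.
The second coordinate changes by +6 each step, so at step 10 it is 1 + 10·(6) = 61.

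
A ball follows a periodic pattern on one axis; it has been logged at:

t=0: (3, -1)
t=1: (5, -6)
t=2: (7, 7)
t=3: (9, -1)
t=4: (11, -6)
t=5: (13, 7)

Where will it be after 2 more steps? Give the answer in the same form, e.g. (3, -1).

First: linear, +2 per step → 17 at step 7.
Second: cycles through -1, -6, 7 every 3 steps. Step 7 lands at position 1 of the cycle → -6.

(17, -6)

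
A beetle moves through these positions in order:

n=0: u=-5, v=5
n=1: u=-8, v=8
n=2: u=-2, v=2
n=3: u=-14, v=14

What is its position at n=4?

u=10, v=-10

The jumps are (-3,+3), (+6,-6), (-12,+12) — a geometric progression with ratio -2.
step 4: u=-14, v=14 + (+24,-24) → u=10, v=-10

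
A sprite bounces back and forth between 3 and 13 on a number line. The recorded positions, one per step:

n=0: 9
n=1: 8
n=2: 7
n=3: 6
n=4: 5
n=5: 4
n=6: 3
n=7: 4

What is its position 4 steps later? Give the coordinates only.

The value reflects between 3 and 13, moving 1 per step.
  step 8: 4 → 5
  step 9: 5 → 6
  step 10: 6 → 7
  step 11: 7 → 8

8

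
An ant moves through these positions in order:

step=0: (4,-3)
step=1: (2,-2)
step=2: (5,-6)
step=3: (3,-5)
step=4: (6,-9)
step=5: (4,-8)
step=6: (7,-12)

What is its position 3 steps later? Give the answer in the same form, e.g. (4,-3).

(6,-14)

The moves between consecutive positions are (-2,+1), (+3,-4), (-2,+1), (+3,-4), (-2,+1), (+3,-4); they repeat the 2-cycle [(-2,+1), (+3,-4)].
step 7: apply (-2,+1) → (5,-11)
step 8: apply (+3,-4) → (8,-15)
step 9: apply (-2,+1) → (6,-14)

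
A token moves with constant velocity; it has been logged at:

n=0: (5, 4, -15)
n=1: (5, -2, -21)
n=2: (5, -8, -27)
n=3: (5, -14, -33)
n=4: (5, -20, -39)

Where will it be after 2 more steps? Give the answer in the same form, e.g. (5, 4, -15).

(5, -32, -51)

Constant displacement of (+0, -6, -6) per step.
step 5: (5, -20, -39) + (+0, -6, -6) → (5, -26, -45)
step 6: (5, -26, -45) + (+0, -6, -6) → (5, -32, -51)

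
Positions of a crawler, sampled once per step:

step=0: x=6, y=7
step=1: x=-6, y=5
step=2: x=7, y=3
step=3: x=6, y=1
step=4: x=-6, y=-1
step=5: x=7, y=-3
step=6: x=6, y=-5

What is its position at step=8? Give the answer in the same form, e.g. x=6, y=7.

x=7, y=-9

X: cycles through 6, -6, 7 every 3 steps. Step 8 lands at position 2 of the cycle → 7.
Y: linear, -2 per step → -9 at step 8.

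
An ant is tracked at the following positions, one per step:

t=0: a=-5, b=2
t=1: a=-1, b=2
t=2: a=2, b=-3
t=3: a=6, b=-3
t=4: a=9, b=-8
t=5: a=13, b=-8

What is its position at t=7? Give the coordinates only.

a=20, b=-13

Step-to-step displacements: (+4, +0), (+3, -5), (+4, +0), (+3, -5), (+4, +0) — a repeating cycle of length 2.
step 6: apply (+3, -5) → a=16, b=-13
step 7: apply (+4, +0) → a=20, b=-13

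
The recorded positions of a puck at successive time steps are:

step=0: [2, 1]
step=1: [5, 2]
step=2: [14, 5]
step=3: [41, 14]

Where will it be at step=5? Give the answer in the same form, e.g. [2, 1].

[365, 122]

Consecutive displacements [+3, +1], [+9, +3], [+27, +9] scale by a factor of 3 each step.
step 4: [41, 14] + [+81, +27] → [122, 41]
step 5: [122, 41] + [+243, +81] → [365, 122]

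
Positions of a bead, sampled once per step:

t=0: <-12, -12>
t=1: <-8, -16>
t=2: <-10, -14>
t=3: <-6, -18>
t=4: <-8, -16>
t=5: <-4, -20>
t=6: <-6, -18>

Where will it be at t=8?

Step-to-step displacements: <+4, -4>, <-2, +2>, <+4, -4>, <-2, +2>, <+4, -4>, <-2, +2> — a repeating cycle of length 2.
step 7: apply <+4, -4> → <-2, -22>
step 8: apply <-2, +2> → <-4, -20>

<-4, -20>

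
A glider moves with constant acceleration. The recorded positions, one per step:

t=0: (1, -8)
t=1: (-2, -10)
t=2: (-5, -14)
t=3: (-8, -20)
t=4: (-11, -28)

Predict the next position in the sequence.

First differences are (-3, -2), (-3, -4), (-3, -6), (-3, -8); their common second difference is (+0, -2) (constant acceleration).
step 5: (-11, -28) + (-3, -10) → (-14, -38)

(-14, -38)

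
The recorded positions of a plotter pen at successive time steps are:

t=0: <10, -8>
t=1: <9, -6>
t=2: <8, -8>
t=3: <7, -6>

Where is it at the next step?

The first coordinate changes by -1 each step, so at step 4 it is 10 + 4·(-1) = 6.
The second coordinate repeats the cycle [-8, -6] with period 2; step 4 mod 2 = 0, giving -8.

<6, -8>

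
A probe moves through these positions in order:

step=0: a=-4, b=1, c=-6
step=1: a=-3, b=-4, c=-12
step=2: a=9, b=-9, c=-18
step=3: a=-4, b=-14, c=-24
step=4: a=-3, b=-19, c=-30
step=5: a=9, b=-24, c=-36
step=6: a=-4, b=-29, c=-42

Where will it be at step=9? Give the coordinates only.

The a coordinate repeats the cycle [-4, -3, 9] with period 3; step 9 mod 3 = 0, giving -4.
The b coordinate changes by -5 each step, so at step 9 it is 1 + 9·(-5) = -44.
The c coordinate changes by -6 each step, so at step 9 it is -6 + 9·(-6) = -60.

a=-4, b=-44, c=-60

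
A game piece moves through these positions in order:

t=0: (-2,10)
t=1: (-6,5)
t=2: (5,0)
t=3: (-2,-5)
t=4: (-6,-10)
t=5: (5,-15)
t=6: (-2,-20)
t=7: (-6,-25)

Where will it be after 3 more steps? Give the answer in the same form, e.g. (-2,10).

The first coordinate repeats the cycle [-2, -6, 5] with period 3; step 10 mod 3 = 1, giving -6.
The second coordinate changes by -5 each step, so at step 10 it is 10 + 10·(-5) = -40.

(-6,-40)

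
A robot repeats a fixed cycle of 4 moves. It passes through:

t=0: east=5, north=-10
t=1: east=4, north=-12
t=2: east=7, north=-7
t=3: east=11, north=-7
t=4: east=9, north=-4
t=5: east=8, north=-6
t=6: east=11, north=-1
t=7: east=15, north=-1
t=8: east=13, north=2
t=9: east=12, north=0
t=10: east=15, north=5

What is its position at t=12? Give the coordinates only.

The moves between consecutive positions are (-1, -2), (+3, +5), (+4, +0), (-2, +3), (-1, -2), (+3, +5), (+4, +0), (-2, +3), (-1, -2), (+3, +5); they repeat the 4-cycle [(-1, -2), (+3, +5), (+4, +0), (-2, +3)].
step 11: apply (+4, +0) → east=19, north=5
step 12: apply (-2, +3) → east=17, north=8

east=17, north=8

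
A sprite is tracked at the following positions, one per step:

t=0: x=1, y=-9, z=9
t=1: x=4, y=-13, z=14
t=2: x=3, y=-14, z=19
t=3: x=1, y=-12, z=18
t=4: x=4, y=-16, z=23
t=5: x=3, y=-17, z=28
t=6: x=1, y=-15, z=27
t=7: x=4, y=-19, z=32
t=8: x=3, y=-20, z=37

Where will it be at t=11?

x=3, y=-23, z=46

Differencing gives (+3, -4, +5), (-1, -1, +5), (-2, +2, -1), (+3, -4, +5), (-1, -1, +5), (-2, +2, -1), (+3, -4, +5), (-1, -1, +5). This is the pattern (+3, -4, +5), (-1, -1, +5), (-2, +2, -1) repeated.
step 9: apply (-2, +2, -1) → x=1, y=-18, z=36
step 10: apply (+3, -4, +5) → x=4, y=-22, z=41
step 11: apply (-1, -1, +5) → x=3, y=-23, z=46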